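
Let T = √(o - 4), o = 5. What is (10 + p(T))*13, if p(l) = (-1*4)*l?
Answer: 78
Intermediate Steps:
T = 1 (T = √(5 - 4) = √1 = 1)
p(l) = -4*l
(10 + p(T))*13 = (10 - 4*1)*13 = (10 - 4)*13 = 6*13 = 78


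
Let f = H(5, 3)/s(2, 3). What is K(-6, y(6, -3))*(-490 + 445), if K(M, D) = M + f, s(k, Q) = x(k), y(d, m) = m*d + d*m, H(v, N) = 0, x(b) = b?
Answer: 270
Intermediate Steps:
y(d, m) = 2*d*m (y(d, m) = d*m + d*m = 2*d*m)
s(k, Q) = k
f = 0 (f = 0/2 = 0*(½) = 0)
K(M, D) = M (K(M, D) = M + 0 = M)
K(-6, y(6, -3))*(-490 + 445) = -6*(-490 + 445) = -6*(-45) = 270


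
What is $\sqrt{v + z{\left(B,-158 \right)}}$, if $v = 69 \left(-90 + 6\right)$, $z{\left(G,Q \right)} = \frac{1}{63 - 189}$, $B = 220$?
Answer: $\frac{i \sqrt{10224158}}{42} \approx 76.131 i$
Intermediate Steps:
$z{\left(G,Q \right)} = - \frac{1}{126}$ ($z{\left(G,Q \right)} = \frac{1}{-126} = - \frac{1}{126}$)
$v = -5796$ ($v = 69 \left(-84\right) = -5796$)
$\sqrt{v + z{\left(B,-158 \right)}} = \sqrt{-5796 - \frac{1}{126}} = \sqrt{- \frac{730297}{126}} = \frac{i \sqrt{10224158}}{42}$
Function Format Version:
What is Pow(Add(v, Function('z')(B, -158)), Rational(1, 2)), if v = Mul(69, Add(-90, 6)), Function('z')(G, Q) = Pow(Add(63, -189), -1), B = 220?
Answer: Mul(Rational(1, 42), I, Pow(10224158, Rational(1, 2))) ≈ Mul(76.131, I)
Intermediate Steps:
Function('z')(G, Q) = Rational(-1, 126) (Function('z')(G, Q) = Pow(-126, -1) = Rational(-1, 126))
v = -5796 (v = Mul(69, -84) = -5796)
Pow(Add(v, Function('z')(B, -158)), Rational(1, 2)) = Pow(Add(-5796, Rational(-1, 126)), Rational(1, 2)) = Pow(Rational(-730297, 126), Rational(1, 2)) = Mul(Rational(1, 42), I, Pow(10224158, Rational(1, 2)))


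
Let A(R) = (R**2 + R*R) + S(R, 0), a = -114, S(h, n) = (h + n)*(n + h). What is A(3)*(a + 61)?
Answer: -1431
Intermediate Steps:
S(h, n) = (h + n)**2 (S(h, n) = (h + n)*(h + n) = (h + n)**2)
A(R) = 3*R**2 (A(R) = (R**2 + R*R) + (R + 0)**2 = (R**2 + R**2) + R**2 = 2*R**2 + R**2 = 3*R**2)
A(3)*(a + 61) = (3*3**2)*(-114 + 61) = (3*9)*(-53) = 27*(-53) = -1431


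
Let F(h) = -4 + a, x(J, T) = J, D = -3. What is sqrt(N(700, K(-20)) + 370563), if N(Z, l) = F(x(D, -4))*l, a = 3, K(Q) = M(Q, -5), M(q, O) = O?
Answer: 2*sqrt(92642) ≈ 608.74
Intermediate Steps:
K(Q) = -5
F(h) = -1 (F(h) = -4 + 3 = -1)
N(Z, l) = -l
sqrt(N(700, K(-20)) + 370563) = sqrt(-1*(-5) + 370563) = sqrt(5 + 370563) = sqrt(370568) = 2*sqrt(92642)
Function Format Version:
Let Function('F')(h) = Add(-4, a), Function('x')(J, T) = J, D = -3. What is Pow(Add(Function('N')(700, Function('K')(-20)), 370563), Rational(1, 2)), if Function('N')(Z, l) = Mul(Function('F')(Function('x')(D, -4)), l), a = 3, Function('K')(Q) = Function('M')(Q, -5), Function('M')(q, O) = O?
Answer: Mul(2, Pow(92642, Rational(1, 2))) ≈ 608.74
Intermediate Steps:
Function('K')(Q) = -5
Function('F')(h) = -1 (Function('F')(h) = Add(-4, 3) = -1)
Function('N')(Z, l) = Mul(-1, l)
Pow(Add(Function('N')(700, Function('K')(-20)), 370563), Rational(1, 2)) = Pow(Add(Mul(-1, -5), 370563), Rational(1, 2)) = Pow(Add(5, 370563), Rational(1, 2)) = Pow(370568, Rational(1, 2)) = Mul(2, Pow(92642, Rational(1, 2)))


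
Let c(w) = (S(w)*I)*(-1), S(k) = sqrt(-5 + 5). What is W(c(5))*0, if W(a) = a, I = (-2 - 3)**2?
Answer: 0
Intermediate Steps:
S(k) = 0 (S(k) = sqrt(0) = 0)
I = 25 (I = (-5)**2 = 25)
c(w) = 0 (c(w) = (0*25)*(-1) = 0*(-1) = 0)
W(c(5))*0 = 0*0 = 0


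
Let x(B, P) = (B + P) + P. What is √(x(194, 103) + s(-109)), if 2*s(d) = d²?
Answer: 3*√2818/2 ≈ 79.627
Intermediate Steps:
x(B, P) = B + 2*P
s(d) = d²/2
√(x(194, 103) + s(-109)) = √((194 + 2*103) + (½)*(-109)²) = √((194 + 206) + (½)*11881) = √(400 + 11881/2) = √(12681/2) = 3*√2818/2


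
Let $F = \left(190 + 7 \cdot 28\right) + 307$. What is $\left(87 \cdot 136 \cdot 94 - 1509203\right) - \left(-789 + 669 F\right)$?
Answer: $-859823$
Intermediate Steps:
$F = 693$ ($F = \left(190 + 196\right) + 307 = 386 + 307 = 693$)
$\left(87 \cdot 136 \cdot 94 - 1509203\right) - \left(-789 + 669 F\right) = \left(87 \cdot 136 \cdot 94 - 1509203\right) + \left(789 - 463617\right) = \left(11832 \cdot 94 - 1509203\right) + \left(789 - 463617\right) = \left(1112208 - 1509203\right) - 462828 = -396995 - 462828 = -859823$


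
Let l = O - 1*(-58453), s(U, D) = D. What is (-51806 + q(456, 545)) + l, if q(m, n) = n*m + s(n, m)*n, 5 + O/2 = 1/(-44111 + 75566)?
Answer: 15843160037/31455 ≈ 5.0368e+5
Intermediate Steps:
O = -314548/31455 (O = -10 + 2/(-44111 + 75566) = -10 + 2/31455 = -314548/31455 ≈ -9.9999)
q(m, n) = 2*m*n (q(m, n) = n*m + m*n = m*n + m*n = 2*m*n)
l = 1838324567/31455 (l = -314548/31455 - 1*(-58453) = -314548/31455 + 58453 = 1838324567/31455 ≈ 58443.)
(-51806 + q(456, 545)) + l = (-51806 + 2*456*545) + 1838324567/31455 = (-51806 + 497040) + 1838324567/31455 = 445234 + 1838324567/31455 = 15843160037/31455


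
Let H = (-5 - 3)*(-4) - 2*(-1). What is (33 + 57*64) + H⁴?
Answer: 1340017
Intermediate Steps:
H = 34 (H = -8*(-4) - 1*(-2) = 32 + 2 = 34)
(33 + 57*64) + H⁴ = (33 + 57*64) + 34⁴ = (33 + 3648) + 1336336 = 3681 + 1336336 = 1340017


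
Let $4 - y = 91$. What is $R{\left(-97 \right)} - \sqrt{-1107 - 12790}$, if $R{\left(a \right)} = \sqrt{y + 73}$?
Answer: $i \left(\sqrt{14} - \sqrt{13897}\right) \approx - 114.14 i$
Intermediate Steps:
$y = -87$ ($y = 4 - 91 = -87$)
$R{\left(a \right)} = i \sqrt{14}$ ($R{\left(a \right)} = \sqrt{-87 + 73} = \sqrt{-14} = i \sqrt{14}$)
$R{\left(-97 \right)} - \sqrt{-1107 - 12790} = i \sqrt{14} - \sqrt{-1107 - 12790} = i \sqrt{14} - \sqrt{-13897} = i \sqrt{14} - i \sqrt{13897}$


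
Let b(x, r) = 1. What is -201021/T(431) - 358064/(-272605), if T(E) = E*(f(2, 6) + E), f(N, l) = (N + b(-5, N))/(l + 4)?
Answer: 117612946742/506746252315 ≈ 0.23209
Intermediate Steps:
f(N, l) = (1 + N)/(4 + l) (f(N, l) = (N + 1)/(l + 4) = (1 + N)/(4 + l))
T(E) = E*(3/10 + E) (T(E) = E*((1 + 2)/(4 + 6) + E) = E*(3/10 + E))
-201021/T(431) - 358064/(-272605) = -201021*10/(431*(3 + 10*431)) - 358064/(-272605) = -201021*10/(431*(3 + 4310)) - 358064*(-1/272605) = -201021/((⅒)*431*4313) + 358064/272605 = -201021/1858903/10 + 358064/272605 = -201021*10/1858903 + 358064/272605 = -2010210/1858903 + 358064/272605 = 117612946742/506746252315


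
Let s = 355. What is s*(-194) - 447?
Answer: -69317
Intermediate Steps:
s*(-194) - 447 = 355*(-194) - 447 = -68870 - 447 = -69317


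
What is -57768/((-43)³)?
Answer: 57768/79507 ≈ 0.72658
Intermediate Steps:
-57768/((-43)³) = -57768/(-79507) = -57768*(-1/79507) = 57768/79507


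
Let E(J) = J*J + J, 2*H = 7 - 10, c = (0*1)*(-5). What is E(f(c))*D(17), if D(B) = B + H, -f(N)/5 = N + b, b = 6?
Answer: 13485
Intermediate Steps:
c = 0 (c = 0*(-5) = 0)
H = -3/2 (H = (7 - 10)/2 = (½)*(-3) = -3/2 ≈ -1.5000)
f(N) = -30 - 5*N (f(N) = -5*(N + 6) = -5*(6 + N) = -30 - 5*N)
D(B) = -3/2 + B (D(B) = B - 3/2 = -3/2 + B)
E(J) = J + J² (E(J) = J² + J = J + J²)
E(f(c))*D(17) = ((-30 - 5*0)*(1 + (-30 - 5*0)))*(-3/2 + 17) = ((-30 + 0)*(1 + (-30 + 0)))*(31/2) = -30*(1 - 30)*(31/2) = -30*(-29)*(31/2) = 870*(31/2) = 13485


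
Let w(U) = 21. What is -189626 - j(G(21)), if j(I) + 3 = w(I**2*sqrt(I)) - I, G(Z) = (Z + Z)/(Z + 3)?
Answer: -758569/4 ≈ -1.8964e+5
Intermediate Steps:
G(Z) = 2*Z/(3 + Z) (G(Z) = (2*Z)/(3 + Z) = 2*Z/(3 + Z))
j(I) = 18 - I (j(I) = -3 + (21 - I) = 18 - I)
-189626 - j(G(21)) = -189626 - (18 - 2*21/(3 + 21)) = -189626 - (18 - 2*21/24) = -189626 - (18 - 1*7/4) = -189626 - (18 - 7/4) = -189626 - 1*65/4 = -189626 - 65/4 = -758569/4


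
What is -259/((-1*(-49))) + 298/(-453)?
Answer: -18847/3171 ≈ -5.9436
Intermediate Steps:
-259/((-1*(-49))) + 298/(-453) = -259/49 + 298*(-1/453) = -259*1/49 - 298/453 = -37/7 - 298/453 = -18847/3171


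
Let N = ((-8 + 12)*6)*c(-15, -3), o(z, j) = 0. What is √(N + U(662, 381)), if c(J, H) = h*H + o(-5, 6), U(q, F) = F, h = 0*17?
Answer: √381 ≈ 19.519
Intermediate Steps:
h = 0
c(J, H) = 0 (c(J, H) = 0*H + 0 = 0 + 0 = 0)
N = 0 (N = ((-8 + 12)*6)*0 = (4*6)*0 = 24*0 = 0)
√(N + U(662, 381)) = √(0 + 381) = √381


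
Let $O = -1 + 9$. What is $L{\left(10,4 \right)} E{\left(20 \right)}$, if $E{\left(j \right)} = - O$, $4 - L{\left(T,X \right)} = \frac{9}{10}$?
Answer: $- \frac{124}{5} \approx -24.8$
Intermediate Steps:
$L{\left(T,X \right)} = \frac{31}{10}$ ($L{\left(T,X \right)} = 4 - \frac{9}{10} = \frac{31}{10}$)
$O = 8$
$E{\left(j \right)} = -8$ ($E{\left(j \right)} = \left(-1\right) 8 = -8$)
$L{\left(10,4 \right)} E{\left(20 \right)} = \frac{31}{10} \left(-8\right) = - \frac{124}{5}$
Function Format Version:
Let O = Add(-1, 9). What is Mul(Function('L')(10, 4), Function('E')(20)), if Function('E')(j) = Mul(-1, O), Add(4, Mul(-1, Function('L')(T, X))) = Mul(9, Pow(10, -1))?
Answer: Rational(-124, 5) ≈ -24.800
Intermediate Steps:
Function('L')(T, X) = Rational(31, 10) (Function('L')(T, X) = Add(4, Mul(-1, Mul(9, Pow(10, -1)))) = Add(4, Mul(-1, Mul(9, Rational(1, 10)))) = Add(4, Mul(-1, Rational(9, 10))) = Add(4, Rational(-9, 10)) = Rational(31, 10))
O = 8
Function('E')(j) = -8 (Function('E')(j) = Mul(-1, 8) = -8)
Mul(Function('L')(10, 4), Function('E')(20)) = Mul(Rational(31, 10), -8) = Rational(-124, 5)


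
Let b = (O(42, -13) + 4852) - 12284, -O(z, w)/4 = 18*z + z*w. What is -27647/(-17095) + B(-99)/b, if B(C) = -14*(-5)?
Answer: 113749667/70704920 ≈ 1.6088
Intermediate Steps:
O(z, w) = -72*z - 4*w*z (O(z, w) = -4*(18*z + z*w) = -4*(18*z + w*z) = -72*z - 4*w*z)
b = -8272 (b = (-4*42*(18 - 13) + 4852) - 12284 = (-4*42*5 + 4852) - 12284 = (-840 + 4852) - 12284 = 4012 - 12284 = -8272)
B(C) = 70
-27647/(-17095) + B(-99)/b = -27647/(-17095) + 70/(-8272) = -27647*(-1/17095) + 70*(-1/8272) = 27647/17095 - 35/4136 = 113749667/70704920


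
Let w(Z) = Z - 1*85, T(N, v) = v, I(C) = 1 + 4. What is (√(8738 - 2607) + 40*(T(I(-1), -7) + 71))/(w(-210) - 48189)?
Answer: -640/12121 - √6131/48484 ≈ -0.054416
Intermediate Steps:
I(C) = 5
w(Z) = -85 + Z (w(Z) = Z - 85 = -85 + Z)
(√(8738 - 2607) + 40*(T(I(-1), -7) + 71))/(w(-210) - 48189) = (√(8738 - 2607) + 40*(-7 + 71))/((-85 - 210) - 48189) = (√6131 + 40*64)/(-295 - 48189) = (√6131 + 2560)/(-48484) = (2560 + √6131)*(-1/48484) = -640/12121 - √6131/48484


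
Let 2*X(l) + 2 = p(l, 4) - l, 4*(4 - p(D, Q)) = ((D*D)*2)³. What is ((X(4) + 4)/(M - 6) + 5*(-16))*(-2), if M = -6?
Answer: -3133/6 ≈ -522.17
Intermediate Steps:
p(D, Q) = 4 - 2*D⁶ (p(D, Q) = 4 - 8*D⁶/4 = 4 - 2*D⁶)
X(l) = 1 - l⁶ - l/2 (X(l) = -1 + ((4 - 2*l⁶) - l)/2 = -1 + (4 - l - 2*l⁶)/2 = -1 + (2 - l⁶ - l/2) = 1 - l⁶ - l/2)
((X(4) + 4)/(M - 6) + 5*(-16))*(-2) = (((1 - 1*4⁶ - ½*4) + 4)/(-6 - 6) + 5*(-16))*(-2) = (((1 - 1*4096 - 2) + 4)/(-12) - 80)*(-2) = (((1 - 4096 - 2) + 4)*(-1/12) - 80)*(-2) = ((-4097 + 4)*(-1/12) - 80)*(-2) = (-4093*(-1/12) - 80)*(-2) = (4093/12 - 80)*(-2) = (3133/12)*(-2) = -3133/6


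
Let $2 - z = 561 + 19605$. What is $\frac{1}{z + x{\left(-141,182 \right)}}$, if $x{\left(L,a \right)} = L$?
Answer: $- \frac{1}{20305} \approx -4.9249 \cdot 10^{-5}$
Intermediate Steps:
$z = -20164$ ($z = 2 - \left(561 + 19605\right) = 2 - 20166 = -20164$)
$\frac{1}{z + x{\left(-141,182 \right)}} = \frac{1}{-20164 - 141} = \frac{1}{-20305} = - \frac{1}{20305}$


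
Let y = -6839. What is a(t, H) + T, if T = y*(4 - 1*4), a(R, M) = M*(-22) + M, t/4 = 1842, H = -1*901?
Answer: 18921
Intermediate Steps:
H = -901
t = 7368 (t = 4*1842 = 7368)
a(R, M) = -21*M (a(R, M) = -22*M + M = -21*M)
T = 0 (T = -6839*(4 - 1*4) = -6839*(4 - 4) = -6839*0 = 0)
a(t, H) + T = -21*(-901) + 0 = 18921 + 0 = 18921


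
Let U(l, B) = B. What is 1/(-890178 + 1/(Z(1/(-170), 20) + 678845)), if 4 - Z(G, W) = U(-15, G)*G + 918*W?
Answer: -19088132099/16991835255594722 ≈ -1.1234e-6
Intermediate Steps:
Z(G, W) = 4 - G² - 918*W (Z(G, W) = 4 - (G*G + 918*W) = 4 - (G² + 918*W) = 4 + (-G² - 918*W) = 4 - G² - 918*W)
1/(-890178 + 1/(Z(1/(-170), 20) + 678845)) = 1/(-890178 + 1/((4 - (1/(-170))² - 918*20) + 678845)) = 1/(-890178 + 1/((4 - (-1/170)² - 18360) + 678845)) = 1/(-890178 + 1/((4 - 1*1/28900 - 18360) + 678845)) = 1/(-890178 + 1/((4 - 1/28900 - 18360) + 678845)) = 1/(-890178 + 1/(-530488401/28900 + 678845)) = 1/(-890178 + 1/(19088132099/28900)) = 1/(-890178 + 28900/19088132099) = 1/(-16991835255594722/19088132099) = -19088132099/16991835255594722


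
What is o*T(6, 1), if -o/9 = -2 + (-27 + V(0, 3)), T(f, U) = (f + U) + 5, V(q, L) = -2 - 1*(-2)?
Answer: 3132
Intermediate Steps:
V(q, L) = 0 (V(q, L) = -2 + 2 = 0)
T(f, U) = 5 + U + f (T(f, U) = (U + f) + 5 = 5 + U + f)
o = 261 (o = -9*(-2 + (-27 + 0)) = -9*(-2 - 27) = -9*(-29) = 261)
o*T(6, 1) = 261*(5 + 1 + 6) = 261*12 = 3132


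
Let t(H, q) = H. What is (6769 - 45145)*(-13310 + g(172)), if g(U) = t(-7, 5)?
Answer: 511053192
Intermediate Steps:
g(U) = -7
(6769 - 45145)*(-13310 + g(172)) = (6769 - 45145)*(-13310 - 7) = -38376*(-13317) = 511053192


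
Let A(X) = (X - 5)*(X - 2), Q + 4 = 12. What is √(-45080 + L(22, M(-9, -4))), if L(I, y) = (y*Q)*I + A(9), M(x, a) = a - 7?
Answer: 2*I*√11747 ≈ 216.77*I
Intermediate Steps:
Q = 8 (Q = -4 + 12 = 8)
A(X) = (-5 + X)*(-2 + X)
M(x, a) = -7 + a
L(I, y) = 28 + 8*I*y (L(I, y) = (y*8)*I + (10 + 9² - 7*9) = (8*y)*I + (10 + 81 - 63) = 8*I*y + 28 = 28 + 8*I*y)
√(-45080 + L(22, M(-9, -4))) = √(-45080 + (28 + 8*22*(-7 - 4))) = √(-45080 + (28 + 8*22*(-11))) = √(-45080 + (28 - 1936)) = √(-45080 - 1908) = √(-46988) = 2*I*√11747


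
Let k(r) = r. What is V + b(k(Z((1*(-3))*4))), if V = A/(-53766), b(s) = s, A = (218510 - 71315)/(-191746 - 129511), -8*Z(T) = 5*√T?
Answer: 16355/1919189318 - 5*I*√3/4 ≈ 8.5218e-6 - 2.1651*I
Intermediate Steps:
Z(T) = -5*√T/8
A = -147195/321257 (A = 147195/(-321257) = 147195*(-1/321257) = -147195/321257 ≈ -0.45818)
V = 16355/1919189318 (V = -147195/321257/(-53766) = -147195/321257*(-1/53766) = 16355/1919189318 ≈ 8.5218e-6)
V + b(k(Z((1*(-3))*4))) = 16355/1919189318 - 5*2*(I*√3)/8 = 16355/1919189318 - 5*2*I*√3/8 = 16355/1919189318 - 5*I*√3/4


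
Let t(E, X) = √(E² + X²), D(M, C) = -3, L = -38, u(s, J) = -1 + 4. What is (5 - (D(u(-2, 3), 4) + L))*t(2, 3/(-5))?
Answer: 46*√109/5 ≈ 96.051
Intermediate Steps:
u(s, J) = 3
(5 - (D(u(-2, 3), 4) + L))*t(2, 3/(-5)) = (5 - (-3 - 38))*√(2² + (3/(-5))²) = (5 - 1*(-41))*√(4 + (3*(-⅕))²) = (5 + 41)*√(4 + (-⅗)²) = 46*√(4 + 9/25) = 46*√(109/25) = 46*(√109/5) = 46*√109/5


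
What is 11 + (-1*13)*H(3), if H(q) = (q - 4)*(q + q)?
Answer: 89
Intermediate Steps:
H(q) = 2*q*(-4 + q) (H(q) = (-4 + q)*(2*q) = 2*q*(-4 + q))
11 + (-1*13)*H(3) = 11 + (-1*13)*(2*3*(-4 + 3)) = 11 - 26*3*(-1) = 11 - 13*(-6) = 11 + 78 = 89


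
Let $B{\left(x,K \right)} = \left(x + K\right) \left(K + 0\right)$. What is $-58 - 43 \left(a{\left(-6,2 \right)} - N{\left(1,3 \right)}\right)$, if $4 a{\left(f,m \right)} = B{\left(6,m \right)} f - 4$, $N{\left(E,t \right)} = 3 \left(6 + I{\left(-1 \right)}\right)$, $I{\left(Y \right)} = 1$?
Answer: $1920$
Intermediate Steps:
$B{\left(x,K \right)} = K \left(K + x\right)$ ($B{\left(x,K \right)} = \left(K + x\right) K = K \left(K + x\right)$)
$N{\left(E,t \right)} = 21$ ($N{\left(E,t \right)} = 3 \left(6 + 1\right) = 3 \cdot 7 = 21$)
$a{\left(f,m \right)} = -1 + \frac{f m \left(6 + m\right)}{4}$ ($a{\left(f,m \right)} = \frac{m \left(m + 6\right) f - 4}{4} = \frac{m \left(6 + m\right) f - 4}{4} = \frac{f m \left(6 + m\right) - 4}{4} = \frac{-4 + f m \left(6 + m\right)}{4} = -1 + \frac{f m \left(6 + m\right)}{4}$)
$-58 - 43 \left(a{\left(-6,2 \right)} - N{\left(1,3 \right)}\right) = -58 - 43 \left(\left(-1 + \frac{1}{4} \left(-6\right) 2 \left(6 + 2\right)\right) - 21\right) = -58 - 43 \left(\left(-1 + \frac{1}{4} \left(-6\right) 2 \cdot 8\right) - 21\right) = -58 - 43 \left(\left(-1 - 24\right) - 21\right) = -58 - 43 \left(-25 - 21\right) = -58 - -1978 = -58 + 1978 = 1920$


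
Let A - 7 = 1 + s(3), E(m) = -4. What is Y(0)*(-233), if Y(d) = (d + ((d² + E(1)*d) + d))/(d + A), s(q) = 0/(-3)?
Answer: 0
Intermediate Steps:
s(q) = 0 (s(q) = 0*(-⅓) = 0)
A = 8 (A = 7 + (1 + 0) = 7 + 1 = 8)
Y(d) = (d² - 2*d)/(8 + d) (Y(d) = (d + ((d² - 4*d) + d))/(d + 8) = (d + (d² - 3*d))/(8 + d) = (d² - 2*d)/(8 + d))
Y(0)*(-233) = (0*(-2 + 0)/(8 + 0))*(-233) = (0*(-2)/8)*(-233) = (0*(⅛)*(-2))*(-233) = 0*(-233) = 0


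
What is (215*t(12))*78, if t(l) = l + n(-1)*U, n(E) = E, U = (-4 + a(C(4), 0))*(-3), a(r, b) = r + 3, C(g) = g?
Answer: 352170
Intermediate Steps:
a(r, b) = 3 + r
U = -9 (U = (-4 + (3 + 4))*(-3) = (-4 + 7)*(-3) = 3*(-3) = -9)
t(l) = 9 + l (t(l) = l - 1*(-9) = l + 9 = 9 + l)
(215*t(12))*78 = (215*(9 + 12))*78 = (215*21)*78 = 4515*78 = 352170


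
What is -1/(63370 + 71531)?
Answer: -1/134901 ≈ -7.4128e-6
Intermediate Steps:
-1/(63370 + 71531) = -1/134901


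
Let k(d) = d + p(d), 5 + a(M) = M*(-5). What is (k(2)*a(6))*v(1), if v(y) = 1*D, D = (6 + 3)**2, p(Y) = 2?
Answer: -11340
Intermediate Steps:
a(M) = -5 - 5*M (a(M) = -5 + M*(-5) = -5 - 5*M)
D = 81 (D = 9**2 = 81)
v(y) = 81 (v(y) = 1*81 = 81)
k(d) = 2 + d (k(d) = d + 2 = 2 + d)
(k(2)*a(6))*v(1) = ((2 + 2)*(-5 - 5*6))*81 = (4*(-5 - 30))*81 = (4*(-35))*81 = -140*81 = -11340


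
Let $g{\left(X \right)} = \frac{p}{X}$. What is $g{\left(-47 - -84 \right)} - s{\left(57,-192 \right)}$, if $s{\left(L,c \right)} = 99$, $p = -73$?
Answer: $- \frac{3736}{37} \approx -100.97$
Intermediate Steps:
$g{\left(X \right)} = - \frac{73}{X}$
$g{\left(-47 - -84 \right)} - s{\left(57,-192 \right)} = - \frac{73}{-47 - -84} - 99 = - \frac{73}{-47 + 84} - 99 = - \frac{73}{37} - 99 = - \frac{3736}{37}$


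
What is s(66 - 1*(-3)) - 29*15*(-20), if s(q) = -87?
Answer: 8613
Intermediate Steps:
s(66 - 1*(-3)) - 29*15*(-20) = -87 - 29*15*(-20) = -87 - 435*(-20) = -87 + 8700 = 8613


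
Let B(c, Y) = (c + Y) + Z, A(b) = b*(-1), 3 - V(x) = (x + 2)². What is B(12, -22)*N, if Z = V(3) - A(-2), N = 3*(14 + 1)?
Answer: -1530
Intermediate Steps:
V(x) = 3 - (2 + x)² (V(x) = 3 - (x + 2)² = 3 - (2 + x)²)
A(b) = -b
N = 45 (N = 3*15 = 45)
Z = -24 (Z = (3 - (2 + 3)²) - (-1)*(-2) = (3 - 1*5²) - 1*2 = (3 - 1*25) - 2 = (3 - 25) - 2 = -22 - 2 = -24)
B(c, Y) = -24 + Y + c (B(c, Y) = (c + Y) - 24 = (Y + c) - 24 = -24 + Y + c)
B(12, -22)*N = (-24 - 22 + 12)*45 = -34*45 = -1530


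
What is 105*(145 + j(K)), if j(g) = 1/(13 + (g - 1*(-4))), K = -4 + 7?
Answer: 60921/4 ≈ 15230.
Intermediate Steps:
K = 3
j(g) = 1/(17 + g) (j(g) = 1/(13 + (g + 4)) = 1/(13 + (4 + g)) = 1/(17 + g))
105*(145 + j(K)) = 105*(145 + 1/(17 + 3)) = 105*(145 + 1/20) = 105*(2901/20) = 60921/4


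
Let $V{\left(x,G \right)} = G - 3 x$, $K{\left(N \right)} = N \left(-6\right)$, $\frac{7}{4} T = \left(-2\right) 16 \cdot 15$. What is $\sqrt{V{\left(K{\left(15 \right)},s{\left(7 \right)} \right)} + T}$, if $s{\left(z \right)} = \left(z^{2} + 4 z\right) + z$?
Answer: $\frac{3 \sqrt{434}}{7} \approx 8.9283$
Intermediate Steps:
$T = - \frac{1920}{7}$ ($T = \frac{4 \left(-2\right) 16 \cdot 15}{7} = \frac{4 \left(\left(-32\right) 15\right)}{7} = \frac{4}{7} \left(-480\right) = - \frac{1920}{7} \approx -274.29$)
$s{\left(z \right)} = z^{2} + 5 z$
$K{\left(N \right)} = - 6 N$
$\sqrt{V{\left(K{\left(15 \right)},s{\left(7 \right)} \right)} + T} = \sqrt{\left(7 \left(5 + 7\right) - 3 \left(\left(-6\right) 15\right)\right) - \frac{1920}{7}} = \sqrt{\left(7 \cdot 12 - -270\right) - \frac{1920}{7}} = \sqrt{\left(84 + 270\right) - \frac{1920}{7}} = \sqrt{354 - \frac{1920}{7}} = \sqrt{\frac{558}{7}} = \frac{3 \sqrt{434}}{7}$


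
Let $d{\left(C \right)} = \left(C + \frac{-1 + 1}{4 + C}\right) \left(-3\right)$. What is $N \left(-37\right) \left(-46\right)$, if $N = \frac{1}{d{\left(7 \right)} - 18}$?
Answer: $- \frac{1702}{39} \approx -43.641$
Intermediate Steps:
$d{\left(C \right)} = - 3 C$ ($d{\left(C \right)} = \left(C + \frac{0}{4 + C}\right) \left(-3\right) = \left(C + 0\right) \left(-3\right) = C \left(-3\right) = - 3 C$)
$N = - \frac{1}{39}$ ($N = \frac{1}{\left(-3\right) 7 - 18} = \frac{1}{-21 - 18} = \frac{1}{-39} = - \frac{1}{39} \approx -0.025641$)
$N \left(-37\right) \left(-46\right) = \left(- \frac{1}{39}\right) \left(-37\right) \left(-46\right) = \frac{37}{39} \left(-46\right) = - \frac{1702}{39}$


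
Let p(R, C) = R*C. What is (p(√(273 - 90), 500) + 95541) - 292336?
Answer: -196795 + 500*√183 ≈ -1.9003e+5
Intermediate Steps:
p(R, C) = C*R
(p(√(273 - 90), 500) + 95541) - 292336 = (500*√(273 - 90) + 95541) - 292336 = (500*√183 + 95541) - 292336 = (95541 + 500*√183) - 292336 = -196795 + 500*√183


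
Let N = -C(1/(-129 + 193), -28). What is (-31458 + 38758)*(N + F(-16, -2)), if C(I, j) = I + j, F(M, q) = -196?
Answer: -19624225/16 ≈ -1.2265e+6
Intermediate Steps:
N = 1791/64 (N = -(1/(-129 + 193) - 28) = -(1/64 - 28) = -1*(-1791/64) = 1791/64 ≈ 27.984)
(-31458 + 38758)*(N + F(-16, -2)) = (-31458 + 38758)*(1791/64 - 196) = 7300*(-10753/64) = -19624225/16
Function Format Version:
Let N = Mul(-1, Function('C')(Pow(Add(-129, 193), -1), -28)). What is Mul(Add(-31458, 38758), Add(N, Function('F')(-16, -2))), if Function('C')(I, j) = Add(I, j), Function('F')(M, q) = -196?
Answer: Rational(-19624225, 16) ≈ -1.2265e+6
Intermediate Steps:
N = Rational(1791, 64) (N = Mul(-1, Add(Pow(Add(-129, 193), -1), -28)) = Mul(-1, Add(Pow(64, -1), -28)) = Mul(-1, Add(Rational(1, 64), -28)) = Mul(-1, Rational(-1791, 64)) = Rational(1791, 64) ≈ 27.984)
Mul(Add(-31458, 38758), Add(N, Function('F')(-16, -2))) = Mul(Add(-31458, 38758), Add(Rational(1791, 64), -196)) = Mul(7300, Rational(-10753, 64)) = Rational(-19624225, 16)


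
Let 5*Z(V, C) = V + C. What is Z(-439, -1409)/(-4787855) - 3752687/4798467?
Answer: -89827738514909/114871821091425 ≈ -0.78198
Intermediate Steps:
Z(V, C) = C/5 + V/5 (Z(V, C) = (V + C)/5 = (C + V)/5 = C/5 + V/5)
Z(-439, -1409)/(-4787855) - 3752687/4798467 = ((⅕)*(-1409) + (⅕)*(-439))/(-4787855) - 3752687/4798467 = (-1409/5 - 439/5)*(-1/4787855) - 3752687*1/4798467 = -1848/5*(-1/4787855) - 3752687/4798467 = 1848/23939275 - 3752687/4798467 = -89827738514909/114871821091425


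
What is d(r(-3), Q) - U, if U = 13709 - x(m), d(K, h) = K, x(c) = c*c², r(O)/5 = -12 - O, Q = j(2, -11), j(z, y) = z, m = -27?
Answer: -33437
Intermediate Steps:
Q = 2
r(O) = -60 - 5*O (r(O) = 5*(-12 - O) = -60 - 5*O)
x(c) = c³
U = 33392 (U = 13709 - 1*(-27)³ = 13709 - 1*(-19683) = 13709 + 19683 = 33392)
d(r(-3), Q) - U = (-60 - 5*(-3)) - 1*33392 = (-60 + 15) - 33392 = -45 - 33392 = -33437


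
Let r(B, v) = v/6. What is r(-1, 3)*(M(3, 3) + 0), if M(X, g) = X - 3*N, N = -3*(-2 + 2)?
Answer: 3/2 ≈ 1.5000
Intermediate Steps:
N = 0 (N = -3*0 = 0)
r(B, v) = v/6 (r(B, v) = v*(⅙) = v/6)
M(X, g) = X (M(X, g) = X - 3*0 = X + 0 = X)
r(-1, 3)*(M(3, 3) + 0) = ((⅙)*3)*(3 + 0) = (½)*3 = 3/2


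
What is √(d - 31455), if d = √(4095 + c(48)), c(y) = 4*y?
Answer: √(-31455 + √4287) ≈ 177.17*I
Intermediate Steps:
d = √4287 (d = √(4095 + 4*48) = √(4095 + 192) = √4287 ≈ 65.475)
√(d - 31455) = √(√4287 - 31455) = √(-31455 + √4287)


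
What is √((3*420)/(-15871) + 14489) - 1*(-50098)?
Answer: 50098 + √3649594521989/15871 ≈ 50218.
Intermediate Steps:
√((3*420)/(-15871) + 14489) - 1*(-50098) = √(1260*(-1/15871) + 14489) + 50098 = √(-1260/15871 + 14489) + 50098 = √(229953659/15871) + 50098 = √3649594521989/15871 + 50098 = 50098 + √3649594521989/15871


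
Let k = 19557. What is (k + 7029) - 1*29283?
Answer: -2697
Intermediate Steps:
(k + 7029) - 1*29283 = (19557 + 7029) - 1*29283 = 26586 - 29283 = -2697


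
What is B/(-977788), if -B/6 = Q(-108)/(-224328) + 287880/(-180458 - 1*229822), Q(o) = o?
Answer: -1477455/343379729524 ≈ -4.3027e-6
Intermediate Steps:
B = 10342185/2458261 (B = -6*(-108/(-224328) + 287880/(-180458 - 1*229822)) = -6*(-108*(-1/224328) + 287880/(-180458 - 229822)) = -6*(9/18694 + 287880/(-410280)) = -6*(9/18694 + 287880*(-1/410280)) = -6*(9/18694 - 2399/3419) = -6*(-3447395/4916522) = 10342185/2458261 ≈ 4.2071)
B/(-977788) = (10342185/2458261)/(-977788) = (10342185/2458261)*(-1/977788) = -1477455/343379729524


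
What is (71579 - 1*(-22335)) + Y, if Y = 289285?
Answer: 383199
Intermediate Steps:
(71579 - 1*(-22335)) + Y = (71579 - 1*(-22335)) + 289285 = (71579 + 22335) + 289285 = 93914 + 289285 = 383199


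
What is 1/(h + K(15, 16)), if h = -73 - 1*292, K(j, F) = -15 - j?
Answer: -1/395 ≈ -0.0025316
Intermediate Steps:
h = -365 (h = -73 - 292 = -365)
1/(h + K(15, 16)) = 1/(-365 + (-15 - 1*15)) = 1/(-365 + (-15 - 15)) = 1/(-365 - 30) = 1/(-395) = -1/395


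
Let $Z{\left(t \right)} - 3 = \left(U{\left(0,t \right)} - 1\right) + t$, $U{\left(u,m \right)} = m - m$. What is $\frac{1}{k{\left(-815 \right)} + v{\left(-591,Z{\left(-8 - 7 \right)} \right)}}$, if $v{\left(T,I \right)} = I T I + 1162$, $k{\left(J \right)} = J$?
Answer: $- \frac{1}{99532} \approx -1.0047 \cdot 10^{-5}$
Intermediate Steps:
$U{\left(u,m \right)} = 0$
$Z{\left(t \right)} = 2 + t$ ($Z{\left(t \right)} = 3 + \left(\left(0 - 1\right) + t\right) = 3 + \left(-1 + t\right) = 2 + t$)
$v{\left(T,I \right)} = 1162 + T I^{2}$ ($v{\left(T,I \right)} = T I^{2} + 1162 = 1162 + T I^{2}$)
$\frac{1}{k{\left(-815 \right)} + v{\left(-591,Z{\left(-8 - 7 \right)} \right)}} = \frac{1}{-815 + \left(1162 - 591 \left(2 - 15\right)^{2}\right)} = \frac{1}{-815 + \left(1162 - 591 \left(-13\right)^{2}\right)} = \frac{1}{-815 + \left(1162 - 99879\right)} = \frac{1}{-815 - 98717} = \frac{1}{-99532} = - \frac{1}{99532}$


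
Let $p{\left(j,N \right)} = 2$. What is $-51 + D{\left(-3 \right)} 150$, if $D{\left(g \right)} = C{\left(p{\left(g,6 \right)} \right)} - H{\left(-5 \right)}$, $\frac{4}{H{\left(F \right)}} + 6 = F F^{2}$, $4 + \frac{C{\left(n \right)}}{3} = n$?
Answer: $- \frac{123981}{131} \approx -946.42$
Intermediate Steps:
$C{\left(n \right)} = -12 + 3 n$
$H{\left(F \right)} = \frac{4}{-6 + F^{3}}$ ($H{\left(F \right)} = \frac{4}{-6 + F F^{2}} = \frac{4}{-6 + F^{3}}$)
$D{\left(g \right)} = - \frac{782}{131}$ ($D{\left(g \right)} = \left(-12 + 3 \cdot 2\right) - \frac{4}{-6 + \left(-5\right)^{3}} = \left(-12 + 6\right) - \frac{4}{-6 - 125} = -6 - \frac{4}{-131} = -6 - 4 \left(- \frac{1}{131}\right) = -6 - - \frac{4}{131} = -6 + \frac{4}{131} = - \frac{782}{131}$)
$-51 + D{\left(-3 \right)} 150 = -51 - \frac{117300}{131} = - \frac{123981}{131}$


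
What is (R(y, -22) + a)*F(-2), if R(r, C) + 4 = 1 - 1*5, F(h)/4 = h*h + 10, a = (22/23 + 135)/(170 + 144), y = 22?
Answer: -1530172/3611 ≈ -423.75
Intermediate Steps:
a = 3127/7222 (a = (22*(1/23) + 135)/314 = (22/23 + 135)*(1/314) = (3127/23)*(1/314) = 3127/7222 ≈ 0.43298)
F(h) = 40 + 4*h**2 (F(h) = 4*(h*h + 10) = 4*(h**2 + 10) = 4*(10 + h**2) = 40 + 4*h**2)
R(r, C) = -8 (R(r, C) = -4 + (1 - 1*5) = -4 + (1 - 5) = -4 - 4 = -8)
(R(y, -22) + a)*F(-2) = (-8 + 3127/7222)*(40 + 4*(-2)**2) = -54649*(40 + 4*4)/7222 = -54649*(40 + 16)/7222 = -54649/7222*56 = -1530172/3611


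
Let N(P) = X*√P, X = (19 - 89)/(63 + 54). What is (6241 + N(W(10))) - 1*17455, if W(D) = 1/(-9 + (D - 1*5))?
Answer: -11214 - 35*I/117 ≈ -11214.0 - 0.29915*I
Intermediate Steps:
X = -70/117 ≈ -0.59829
W(D) = 1/(-14 + D) (W(D) = 1/(-9 + (D - 5)) = 1/(-9 + (-5 + D)) = 1/(-14 + D))
N(P) = -70*√P/117
(6241 + N(W(10))) - 1*17455 = (6241 - 70*I/2/117) - 1*17455 = (6241 - 70*I/2/117) - 17455 = (6241 - 35*I/117) - 17455 = -11214 - 35*I/117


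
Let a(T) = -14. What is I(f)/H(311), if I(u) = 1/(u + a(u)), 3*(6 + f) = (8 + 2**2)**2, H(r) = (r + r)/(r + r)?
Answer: 1/28 ≈ 0.035714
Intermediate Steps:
H(r) = 1 (H(r) = (2*r)/((2*r)) = (2*r)*(1/(2*r)) = 1)
f = 42 (f = -6 + (8 + 2**2)**2/3 = -6 + (8 + 4)**2/3 = -6 + (1/3)*12**2 = -6 + (1/3)*144 = -6 + 48 = 42)
I(u) = 1/(-14 + u) (I(u) = 1/(u - 14) = 1/(-14 + u))
I(f)/H(311) = 1/((-14 + 42)*1) = 1/28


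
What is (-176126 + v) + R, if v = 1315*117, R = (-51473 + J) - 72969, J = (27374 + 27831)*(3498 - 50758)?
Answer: -2609135013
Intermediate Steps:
J = -2608988300 (J = 55205*(-47260) = -2608988300)
R = -2609112742 (R = (-51473 - 2608988300) - 72969 = -2609039773 - 72969 = -2609112742)
v = 153855
(-176126 + v) + R = (-176126 + 153855) - 2609112742 = -22271 - 2609112742 = -2609135013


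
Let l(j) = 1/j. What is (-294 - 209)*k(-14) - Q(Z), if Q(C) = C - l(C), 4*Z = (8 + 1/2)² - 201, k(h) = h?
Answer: 58291049/8240 ≈ 7074.2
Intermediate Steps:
Z = -515/16 (Z = ((8 + 1/2)² - 201)/4 = ((8 + ½)² - 201)/4 = ((17/2)² - 201)/4 = (289/4 - 201)/4 = (¼)*(-515/4) = -515/16 ≈ -32.188)
Q(C) = C - 1/C
(-294 - 209)*k(-14) - Q(Z) = (-294 - 209)*(-14) - (-515/16 - 1/(-515/16)) = -503*(-14) - (-515/16 - 1*(-16/515)) = 7042 - (-515/16 + 16/515) = 7042 - 1*(-264969/8240) = 7042 + 264969/8240 = 58291049/8240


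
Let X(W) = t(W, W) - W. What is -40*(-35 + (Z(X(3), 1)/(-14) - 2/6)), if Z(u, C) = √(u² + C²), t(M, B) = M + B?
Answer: 4240/3 + 20*√10/7 ≈ 1422.4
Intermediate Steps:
t(M, B) = B + M
X(W) = W (X(W) = (W + W) - W = 2*W - W = W)
Z(u, C) = √(C² + u²)
-40*(-35 + (Z(X(3), 1)/(-14) - 2/6)) = -40*(-35 + (√(1² + 3²)/(-14) - 2/6)) = -40*(-35 + (√(1 + 9)*(-1/14) - 2*⅙)) = -40*(-35 + (√10*(-1/14) - ⅓)) = -40*(-35 + (-√10/14 - ⅓)) = -40*(-35 + (-⅓ - √10/14)) = -40*(-106/3 - √10/14) = 4240/3 + 20*√10/7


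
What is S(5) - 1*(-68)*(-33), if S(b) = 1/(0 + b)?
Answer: -11219/5 ≈ -2243.8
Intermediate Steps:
S(b) = 1/b
S(5) - 1*(-68)*(-33) = 1/5 - 1*(-68)*(-33) = 1/5 + 68*(-33) = 1/5 - 2244 = -11219/5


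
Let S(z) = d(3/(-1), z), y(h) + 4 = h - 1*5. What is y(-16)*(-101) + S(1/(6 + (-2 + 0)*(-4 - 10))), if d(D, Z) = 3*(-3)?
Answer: 2516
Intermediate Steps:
y(h) = -9 + h (y(h) = -4 + (h - 1*5) = -4 + (h - 5) = -4 + (-5 + h) = -9 + h)
d(D, Z) = -9
S(z) = -9
y(-16)*(-101) + S(1/(6 + (-2 + 0)*(-4 - 10))) = (-9 - 16)*(-101) - 9 = -25*(-101) - 9 = 2525 - 9 = 2516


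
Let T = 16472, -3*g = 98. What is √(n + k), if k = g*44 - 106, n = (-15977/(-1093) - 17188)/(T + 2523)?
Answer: I*√5990671491718399455/62284605 ≈ 39.297*I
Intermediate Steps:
g = -98/3 (g = -⅓*98 = -98/3 ≈ -32.667)
n = -18770507/20761535 (n = (-15977/(-1093) - 17188)/(16472 + 2523) = (-15977*(-1/1093) - 17188)/18995 = (15977/1093 - 17188)*(1/18995) = -18770507/1093*1/18995 = -18770507/20761535 ≈ -0.90410)
k = -4630/3 (k = -98/3*44 - 106 = -4312/3 - 106 = -4630/3 ≈ -1543.3)
√(n + k) = √(-18770507/20761535 - 4630/3) = √(-96182218571/62284605) = I*√5990671491718399455/62284605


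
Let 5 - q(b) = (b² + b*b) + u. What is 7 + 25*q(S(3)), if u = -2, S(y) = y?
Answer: -268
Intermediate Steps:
q(b) = 7 - 2*b² (q(b) = 5 - ((b² + b*b) - 2) = 5 - ((b² + b²) - 2) = 5 - (2*b² - 2) = 5 - (-2 + 2*b²) = 5 + (2 - 2*b²) = 7 - 2*b²)
7 + 25*q(S(3)) = 7 + 25*(7 - 2*3²) = 7 + 25*(7 - 2*9) = 7 + 25*(7 - 18) = 7 + 25*(-11) = 7 - 275 = -268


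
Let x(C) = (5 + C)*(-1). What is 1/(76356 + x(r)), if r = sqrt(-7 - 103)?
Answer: 6941/529952301 + I*sqrt(110)/5829475311 ≈ 1.3097e-5 + 1.7991e-9*I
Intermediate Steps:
r = I*sqrt(110) (r = sqrt(-110) = I*sqrt(110) ≈ 10.488*I)
x(C) = -5 - C
1/(76356 + x(r)) = 1/(76356 + (-5 - I*sqrt(110))) = 1/(76351 - I*sqrt(110))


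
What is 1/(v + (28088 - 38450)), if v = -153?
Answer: -1/10515 ≈ -9.5102e-5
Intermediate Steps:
1/(v + (28088 - 38450)) = 1/(-153 + (28088 - 38450)) = 1/(-153 - 10362) = 1/(-10515) = -1/10515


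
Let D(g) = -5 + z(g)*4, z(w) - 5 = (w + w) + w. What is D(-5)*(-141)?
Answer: 6345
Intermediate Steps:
z(w) = 5 + 3*w (z(w) = 5 + ((w + w) + w) = 5 + (2*w + w) = 5 + 3*w)
D(g) = 15 + 12*g (D(g) = -5 + (5 + 3*g)*4 = -5 + (20 + 12*g) = 15 + 12*g)
D(-5)*(-141) = (15 + 12*(-5))*(-141) = (15 - 60)*(-141) = -45*(-141) = 6345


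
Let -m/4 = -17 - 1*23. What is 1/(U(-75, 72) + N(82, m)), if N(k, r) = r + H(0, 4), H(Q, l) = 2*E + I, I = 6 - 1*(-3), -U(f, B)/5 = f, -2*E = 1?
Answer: 1/543 ≈ 0.0018416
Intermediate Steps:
E = -½ (E = -½*1 = -½ ≈ -0.50000)
U(f, B) = -5*f
I = 9 (I = 6 + 3 = 9)
m = 160 (m = -4*(-17 - 1*23) = -4*(-17 - 23) = -4*(-40) = 160)
H(Q, l) = 8 (H(Q, l) = 2*(-½) + 9 = -1 + 9 = 8)
N(k, r) = 8 + r (N(k, r) = r + 8 = 8 + r)
1/(U(-75, 72) + N(82, m)) = 1/(-5*(-75) + (8 + 160)) = 1/(375 + 168) = 1/543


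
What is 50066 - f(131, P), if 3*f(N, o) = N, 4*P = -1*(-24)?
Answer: 150067/3 ≈ 50022.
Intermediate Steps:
P = 6 (P = (-1*(-24))/4 = (1/4)*24 = 6)
f(N, o) = N/3
50066 - f(131, P) = 50066 - 131/3 = 150067/3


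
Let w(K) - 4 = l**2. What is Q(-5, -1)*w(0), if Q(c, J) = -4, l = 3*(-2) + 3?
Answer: -52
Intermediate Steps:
l = -3 (l = -6 + 3 = -3)
w(K) = 13 (w(K) = 4 + (-3)**2 = 4 + 9 = 13)
Q(-5, -1)*w(0) = -4*13 = -52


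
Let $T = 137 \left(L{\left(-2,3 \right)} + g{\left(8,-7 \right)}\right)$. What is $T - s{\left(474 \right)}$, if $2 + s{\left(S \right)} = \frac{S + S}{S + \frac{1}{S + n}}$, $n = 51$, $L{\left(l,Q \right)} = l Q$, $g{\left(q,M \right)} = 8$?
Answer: $\frac{68185176}{248851} \approx 274.0$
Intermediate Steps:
$L{\left(l,Q \right)} = Q l$
$T = 274$ ($T = 137 \left(3 \left(-2\right) + 8\right) = 137 \left(-6 + 8\right) = 137 \cdot 2 = 274$)
$s{\left(S \right)} = -2 + \frac{2 S}{S + \frac{1}{51 + S}}$ ($s{\left(S \right)} = -2 + \frac{S + S}{S + \frac{1}{S + 51}} = -2 + \frac{2 S}{S + \frac{1}{51 + S}}$)
$T - s{\left(474 \right)} = 274 - - \frac{2}{1 + 474^{2} + 51 \cdot 474} = 274 - - \frac{2}{1 + 224676 + 24174} = 274 - - \frac{2}{248851} = 274 + \frac{2}{248851} = \frac{68185176}{248851}$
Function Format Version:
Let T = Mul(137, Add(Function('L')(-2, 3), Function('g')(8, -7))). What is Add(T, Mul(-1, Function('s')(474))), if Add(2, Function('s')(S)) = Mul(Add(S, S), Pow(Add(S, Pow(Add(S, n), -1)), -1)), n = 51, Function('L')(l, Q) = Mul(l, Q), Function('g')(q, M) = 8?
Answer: Rational(68185176, 248851) ≈ 274.00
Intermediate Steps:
Function('L')(l, Q) = Mul(Q, l)
T = 274 (T = Mul(137, Add(Mul(3, -2), 8)) = Mul(137, Add(-6, 8)) = Mul(137, 2) = 274)
Function('s')(S) = Add(-2, Mul(2, S, Pow(Add(S, Pow(Add(51, S), -1)), -1))) (Function('s')(S) = Add(-2, Mul(Add(S, S), Pow(Add(S, Pow(Add(S, 51), -1)), -1))) = Add(-2, Mul(Mul(2, S), Pow(Add(S, Pow(Add(51, S), -1)), -1))) = Add(-2, Mul(2, S, Pow(Add(S, Pow(Add(51, S), -1)), -1))))
Add(T, Mul(-1, Function('s')(474))) = Add(274, Mul(-1, Mul(-2, Pow(Add(1, Pow(474, 2), Mul(51, 474)), -1)))) = Add(274, Mul(-1, Mul(-2, Pow(Add(1, 224676, 24174), -1)))) = Add(274, Mul(-1, Mul(-2, Pow(248851, -1)))) = Add(274, Mul(-1, Mul(-2, Rational(1, 248851)))) = Add(274, Mul(-1, Rational(-2, 248851))) = Add(274, Rational(2, 248851)) = Rational(68185176, 248851)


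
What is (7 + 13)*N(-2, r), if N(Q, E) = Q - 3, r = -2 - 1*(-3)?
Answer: -100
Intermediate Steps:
r = 1 (r = -2 + 3 = 1)
N(Q, E) = -3 + Q
(7 + 13)*N(-2, r) = (7 + 13)*(-3 - 2) = 20*(-5) = -100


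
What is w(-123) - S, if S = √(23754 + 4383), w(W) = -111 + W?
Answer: -234 - √28137 ≈ -401.74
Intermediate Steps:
S = √28137 ≈ 167.74
w(-123) - S = (-111 - 123) - √28137 = -234 - √28137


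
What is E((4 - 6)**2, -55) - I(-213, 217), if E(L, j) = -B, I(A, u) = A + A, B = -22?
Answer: 448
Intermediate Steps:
I(A, u) = 2*A
E(L, j) = 22 (E(L, j) = -1*(-22) = 22)
E((4 - 6)**2, -55) - I(-213, 217) = 22 - 2*(-213) = 22 - 1*(-426) = 22 + 426 = 448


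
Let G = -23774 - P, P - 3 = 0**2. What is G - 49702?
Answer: -73479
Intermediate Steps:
P = 3 (P = 3 + 0**2 = 3 + 0 = 3)
G = -23777 (G = -23774 - 1*3 = -23774 - 3 = -23777)
G - 49702 = -23777 - 49702 = -73479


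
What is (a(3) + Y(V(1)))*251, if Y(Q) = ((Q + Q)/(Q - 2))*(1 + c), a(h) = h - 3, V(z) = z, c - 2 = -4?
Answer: 502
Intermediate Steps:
c = -2 (c = 2 - 4 = -2)
a(h) = -3 + h
Y(Q) = -2*Q/(-2 + Q) (Y(Q) = ((Q + Q)/(Q - 2))*(1 - 2) = ((2*Q)/(-2 + Q))*(-1) = (2*Q/(-2 + Q))*(-1) = -2*Q/(-2 + Q))
(a(3) + Y(V(1)))*251 = ((-3 + 3) - 2*1/(-2 + 1))*251 = (0 - 2*1/(-1))*251 = (0 - 2*1*(-1))*251 = (0 + 2)*251 = 2*251 = 502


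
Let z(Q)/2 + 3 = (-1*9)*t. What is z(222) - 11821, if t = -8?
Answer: -11683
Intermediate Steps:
z(Q) = 138 (z(Q) = -6 + 2*(-1*9*(-8)) = -6 + 2*(-9*(-8)) = -6 + 2*72 = -6 + 144 = 138)
z(222) - 11821 = 138 - 11821 = -11683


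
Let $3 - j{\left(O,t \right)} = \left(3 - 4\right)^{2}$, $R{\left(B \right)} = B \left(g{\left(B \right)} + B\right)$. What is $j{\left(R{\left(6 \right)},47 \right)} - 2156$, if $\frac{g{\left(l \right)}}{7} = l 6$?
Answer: $-2154$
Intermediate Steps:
$g{\left(l \right)} = 42 l$ ($g{\left(l \right)} = 7 l 6 = 7 \cdot 6 l = 42 l$)
$R{\left(B \right)} = 43 B^{2}$ ($R{\left(B \right)} = B \left(42 B + B\right) = B 43 B = 43 B^{2}$)
$j{\left(O,t \right)} = 2$ ($j{\left(O,t \right)} = 3 - \left(3 - 4\right)^{2} = 3 - \left(-1\right)^{2} = 3 - 1 = 2$)
$j{\left(R{\left(6 \right)},47 \right)} - 2156 = 2 - 2156 = -2154$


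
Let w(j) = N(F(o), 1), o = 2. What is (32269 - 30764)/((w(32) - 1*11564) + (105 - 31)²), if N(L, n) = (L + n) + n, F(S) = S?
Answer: -1505/6084 ≈ -0.24737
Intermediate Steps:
N(L, n) = L + 2*n
w(j) = 4 (w(j) = 2 + 2*1 = 2 + 2 = 4)
(32269 - 30764)/((w(32) - 1*11564) + (105 - 31)²) = (32269 - 30764)/((4 - 1*11564) + (105 - 31)²) = 1505/((4 - 11564) + 74²) = 1505/(-11560 + 5476) = 1505/(-6084) = 1505*(-1/6084) = -1505/6084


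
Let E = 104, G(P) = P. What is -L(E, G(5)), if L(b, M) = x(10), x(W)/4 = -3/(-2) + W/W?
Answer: -10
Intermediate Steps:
x(W) = 10 (x(W) = 4*(-3/(-2) + W/W) = 4*(-3*(-½) + 1) = 4*(3/2 + 1) = 4*(5/2) = 10)
L(b, M) = 10
-L(E, G(5)) = -1*10 = -10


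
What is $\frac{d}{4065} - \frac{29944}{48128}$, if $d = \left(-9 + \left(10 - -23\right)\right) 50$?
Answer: $- \frac{533073}{1630336} \approx -0.32697$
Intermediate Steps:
$d = 1200$ ($d = \left(-9 + \left(10 + 23\right)\right) 50 = \left(-9 + 33\right) 50 = 24 \cdot 50 = 1200$)
$\frac{d}{4065} - \frac{29944}{48128} = \frac{1200}{4065} - \frac{29944}{48128} = 1200 \cdot \frac{1}{4065} - \frac{3743}{6016} = \frac{80}{271} - \frac{3743}{6016} = - \frac{533073}{1630336}$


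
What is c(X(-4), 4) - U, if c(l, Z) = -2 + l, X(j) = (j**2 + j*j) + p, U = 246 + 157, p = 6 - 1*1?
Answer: -368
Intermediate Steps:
p = 5 (p = 6 - 1 = 5)
U = 403
X(j) = 5 + 2*j**2 (X(j) = (j**2 + j*j) + 5 = (j**2 + j**2) + 5 = 2*j**2 + 5 = 5 + 2*j**2)
c(X(-4), 4) - U = (-2 + (5 + 2*(-4)**2)) - 1*403 = (-2 + (5 + 2*16)) - 403 = (-2 + (5 + 32)) - 403 = (-2 + 37) - 403 = 35 - 403 = -368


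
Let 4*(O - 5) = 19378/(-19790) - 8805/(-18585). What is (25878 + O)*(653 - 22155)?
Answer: -6823048441971827/12259905 ≈ -5.5653e+8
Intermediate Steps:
O = 119500897/24519810 (O = 5 + (19378/(-19790) - 8805/(-18585))/4 = 5 + (19378*(-1/19790) - 8805*(-1/18585))/4 = 5 + (-9689/9895 + 587/1239)/4 = 5 + (¼)*(-6196306/12259905) = 5 - 3098153/24519810 = 119500897/24519810 ≈ 4.8736)
(25878 + O)*(653 - 22155) = (25878 + 119500897/24519810)*(653 - 22155) = (634643144077/24519810)*(-21502) = -6823048441971827/12259905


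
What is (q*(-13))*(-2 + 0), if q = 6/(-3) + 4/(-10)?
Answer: -312/5 ≈ -62.400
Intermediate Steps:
q = -12/5 (q = 6*(-⅓) + 4*(-⅒) = -2 - ⅖ = -12/5 ≈ -2.4000)
(q*(-13))*(-2 + 0) = (-12/5*(-13))*(-2 + 0) = (156/5)*(-2) = -312/5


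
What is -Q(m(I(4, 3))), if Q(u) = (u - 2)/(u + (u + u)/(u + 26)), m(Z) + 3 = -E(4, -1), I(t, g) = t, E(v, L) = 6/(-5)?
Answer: -2299/1179 ≈ -1.9500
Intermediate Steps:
E(v, L) = -6/5 (E(v, L) = 6*(-1/5) = -6/5)
m(Z) = -9/5 (m(Z) = -3 - 1*(-6/5) = -3 + 6/5 = -9/5)
Q(u) = (-2 + u)/(u + 2*u/(26 + u)) (Q(u) = (-2 + u)/(u + (2*u)/(26 + u)) = (-2 + u)/(u + 2*u/(26 + u)))
-Q(m(I(4, 3))) = -(-52 + (-9/5)**2 + 24*(-9/5))/((-9/5)*(28 - 9/5)) = -(-5)*(-52 + 81/25 - 216/5)/(9*131/5) = -(-5)*5*(-2299)/(9*131*25) = -1*2299/1179 = -2299/1179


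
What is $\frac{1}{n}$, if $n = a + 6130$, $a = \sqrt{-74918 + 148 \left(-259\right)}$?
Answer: $\frac{613}{3769015} - \frac{i \sqrt{4530}}{7538030} \approx 0.00016264 - 8.9288 \cdot 10^{-6} i$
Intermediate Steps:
$a = 5 i \sqrt{4530}$ ($a = \sqrt{-74918 - 38332} = \sqrt{-113250} = 5 i \sqrt{4530} \approx 336.53 i$)
$n = 6130 + 5 i \sqrt{4530}$ ($n = 5 i \sqrt{4530} + 6130 = 6130 + 5 i \sqrt{4530} \approx 6130.0 + 336.53 i$)
$\frac{1}{n} = \frac{1}{6130 + 5 i \sqrt{4530}}$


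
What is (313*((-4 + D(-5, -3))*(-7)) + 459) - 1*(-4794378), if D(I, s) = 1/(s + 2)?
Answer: 4805792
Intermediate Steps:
D(I, s) = 1/(2 + s)
(313*((-4 + D(-5, -3))*(-7)) + 459) - 1*(-4794378) = (313*((-4 + 1/(2 - 3))*(-7)) + 459) - 1*(-4794378) = (313*((-4 + 1/(-1))*(-7)) + 459) + 4794378 = (313*((-4 - 1)*(-7)) + 459) + 4794378 = (313*(-5*(-7)) + 459) + 4794378 = (313*35 + 459) + 4794378 = (10955 + 459) + 4794378 = 11414 + 4794378 = 4805792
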